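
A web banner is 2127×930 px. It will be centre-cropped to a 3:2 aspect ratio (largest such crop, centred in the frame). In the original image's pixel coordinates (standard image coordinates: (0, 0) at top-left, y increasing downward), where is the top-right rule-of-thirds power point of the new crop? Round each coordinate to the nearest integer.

2127/930 > 3/2, so the 3:2 crop keeps the full height 930 and trims width to 930 × 3/2 = 1395.00 px.
Left offset = (2127 − 1395.00)/2 = 366.00 px; top offset = 0.
Top-right is two-thirds across and one-third down within the crop:
x = 366.00 + 2 × 1395.00/3 ≈ 1296; y = 0.00 + 1 × 930.00/3 ≈ 310.

(1296, 310)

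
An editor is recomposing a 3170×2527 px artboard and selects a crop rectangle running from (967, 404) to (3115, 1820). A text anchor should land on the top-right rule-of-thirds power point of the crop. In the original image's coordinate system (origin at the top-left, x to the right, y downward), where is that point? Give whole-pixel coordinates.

x = 2399 px, y = 876 px

Crop width = 3115 − 967 = 2148 px; one third is 716.00 px.
Crop height = 1820 − 404 = 1416 px; one third is 472.00 px.
The top-right point is two-thirds across and one-third down within the crop:
x = 967 + 2 × 716.00 ≈ 2399; y = 404 + 1 × 472.00 ≈ 876.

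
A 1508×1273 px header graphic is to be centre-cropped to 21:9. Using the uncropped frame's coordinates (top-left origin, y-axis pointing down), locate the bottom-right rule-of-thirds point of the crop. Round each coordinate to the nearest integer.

1508/1273 < 21/9, so the 21:9 crop keeps the full width 1508 and trims height to 1508 × 9/21 = 646.29 px.
Top offset = (1273 − 646.29)/2 = 313.36 px; left offset = 0.
Bottom-right is two-thirds across and two-thirds down within the crop:
x = 0.00 + 2 × 1508.00/3 ≈ 1005; y = 313.36 + 2 × 646.29/3 ≈ 744.

(1005, 744)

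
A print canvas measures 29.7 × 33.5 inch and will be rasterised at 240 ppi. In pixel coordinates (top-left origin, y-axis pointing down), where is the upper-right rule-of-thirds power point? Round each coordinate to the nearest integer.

(4752, 2680)

In pixels the canvas is 29.7 × 240 = 7128 wide and 33.5 × 240 = 8040 tall.
The upper-right point is two-thirds across and one-third down:
x = 2 × 7128/3 ≈ 4752; y = 1 × 8040/3 ≈ 2680.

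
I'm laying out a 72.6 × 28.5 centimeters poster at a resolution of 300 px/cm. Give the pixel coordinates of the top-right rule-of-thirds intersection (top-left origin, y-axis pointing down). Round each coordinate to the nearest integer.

In pixels the canvas is 72.6 × 300 = 21780 wide and 28.5 × 300 = 8550 tall.
The top-right point is two-thirds across and one-third down:
x = 2 × 21780/3 ≈ 14520; y = 1 × 8550/3 ≈ 2850.

(14520, 2850)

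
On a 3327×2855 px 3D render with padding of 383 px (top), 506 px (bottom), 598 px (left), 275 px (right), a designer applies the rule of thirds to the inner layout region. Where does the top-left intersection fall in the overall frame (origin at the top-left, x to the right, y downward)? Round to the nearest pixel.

x = 1416 px, y = 1038 px

Content width = 3327 − 598 − 275 = 2454 px; content height = 2855 − 383 − 506 = 1966 px.
Top-left is one-third across and one-third down within the inner layout region.
x = 598 + 1 × 2454/3 = 598 + 818.00 ≈ 1416
y = 383 + 1 × 1966/3 = 383 + 655.33 ≈ 1038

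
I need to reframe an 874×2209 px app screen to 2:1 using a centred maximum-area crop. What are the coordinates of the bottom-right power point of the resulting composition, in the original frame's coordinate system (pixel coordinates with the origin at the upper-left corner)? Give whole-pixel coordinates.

874/2209 < 2/1, so the 2:1 crop keeps the full width 874 and trims height to 874 × 1/2 = 437.00 px.
Top offset = (2209 − 437.00)/2 = 886.00 px; left offset = 0.
Bottom-right is two-thirds across and two-thirds down within the crop:
x = 0.00 + 2 × 874.00/3 ≈ 583; y = 886.00 + 2 × 437.00/3 ≈ 1177.

(583, 1177)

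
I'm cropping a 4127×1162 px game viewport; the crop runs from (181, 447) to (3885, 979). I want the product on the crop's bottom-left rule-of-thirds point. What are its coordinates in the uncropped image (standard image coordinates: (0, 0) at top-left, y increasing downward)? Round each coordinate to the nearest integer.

(1416, 802)

Crop width = 3885 − 181 = 3704 px; one third is 1234.67 px.
Crop height = 979 − 447 = 532 px; one third is 177.33 px.
The bottom-left point is one-third across and two-thirds down within the crop:
x = 181 + 1 × 1234.67 ≈ 1416; y = 447 + 2 × 177.33 ≈ 802.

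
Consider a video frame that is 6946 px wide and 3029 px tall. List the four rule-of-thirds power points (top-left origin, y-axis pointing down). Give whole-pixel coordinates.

(2315, 1010), (4631, 1010), (2315, 2019), (4631, 2019)

One third of 6946 is 2315.33; one third of 3029 is 1009.67.
Vertical third lines at x = 2315 and x = 4631; horizontal third lines at y = 1010 and y = 2019.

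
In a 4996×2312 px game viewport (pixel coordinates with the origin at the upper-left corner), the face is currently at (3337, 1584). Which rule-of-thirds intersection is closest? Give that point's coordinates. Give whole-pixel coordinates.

x = 3331 px, y = 1541 px

Third lines: x ∈ {1665, 3331}, y ∈ {771, 1541}.
3337 is closer to x = 3331; 1584 is closer to y = 1541.
So the nearest intersection is the lower-right power point.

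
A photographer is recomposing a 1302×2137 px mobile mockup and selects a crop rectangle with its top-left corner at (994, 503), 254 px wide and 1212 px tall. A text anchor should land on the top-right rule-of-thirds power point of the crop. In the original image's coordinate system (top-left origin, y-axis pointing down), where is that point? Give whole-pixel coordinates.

x = 1163 px, y = 907 px

One third of the crop width 254 is 84.67 px.
One third of the crop height 1212 is 404.00 px.
The top-right point is two-thirds across and one-third down within the crop:
x = 994 + 2 × 84.67 ≈ 1163; y = 503 + 1 × 404.00 ≈ 907.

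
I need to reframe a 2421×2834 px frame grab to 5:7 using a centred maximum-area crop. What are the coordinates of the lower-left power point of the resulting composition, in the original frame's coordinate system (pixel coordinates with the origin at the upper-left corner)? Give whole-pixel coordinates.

2421/2834 > 5/7, so the 5:7 crop keeps the full height 2834 and trims width to 2834 × 5/7 = 2024.29 px.
Left offset = (2421 − 2024.29)/2 = 198.36 px; top offset = 0.
Lower-left is one-third across and two-thirds down within the crop:
x = 198.36 + 1 × 2024.29/3 ≈ 873; y = 0.00 + 2 × 2834.00/3 ≈ 1889.

x = 873 px, y = 1889 px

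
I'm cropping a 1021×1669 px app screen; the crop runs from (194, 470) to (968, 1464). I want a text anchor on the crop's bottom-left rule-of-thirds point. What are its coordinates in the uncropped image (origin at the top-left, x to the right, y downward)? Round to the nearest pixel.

Crop width = 968 − 194 = 774 px; one third is 258.00 px.
Crop height = 1464 − 470 = 994 px; one third is 331.33 px.
The bottom-left point is one-third across and two-thirds down within the crop:
x = 194 + 1 × 258.00 ≈ 452; y = 470 + 2 × 331.33 ≈ 1133.

(452, 1133)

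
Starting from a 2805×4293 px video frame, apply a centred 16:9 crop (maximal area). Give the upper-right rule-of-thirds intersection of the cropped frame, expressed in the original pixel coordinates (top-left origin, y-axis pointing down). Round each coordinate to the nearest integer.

2805/4293 < 16/9, so the 16:9 crop keeps the full width 2805 and trims height to 2805 × 9/16 = 1577.81 px.
Top offset = (4293 − 1577.81)/2 = 1357.59 px; left offset = 0.
Upper-right is two-thirds across and one-third down within the crop:
x = 0.00 + 2 × 2805.00/3 ≈ 1870; y = 1357.59 + 1 × 1577.81/3 ≈ 1884.

x = 1870 px, y = 1884 px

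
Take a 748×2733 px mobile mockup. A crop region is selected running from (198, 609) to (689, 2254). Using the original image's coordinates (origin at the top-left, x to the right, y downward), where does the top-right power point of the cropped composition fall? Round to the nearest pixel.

x = 525 px, y = 1157 px

Crop width = 689 − 198 = 491 px; one third is 163.67 px.
Crop height = 2254 − 609 = 1645 px; one third is 548.33 px.
The top-right point is two-thirds across and one-third down within the crop:
x = 198 + 2 × 163.67 ≈ 525; y = 609 + 1 × 548.33 ≈ 1157.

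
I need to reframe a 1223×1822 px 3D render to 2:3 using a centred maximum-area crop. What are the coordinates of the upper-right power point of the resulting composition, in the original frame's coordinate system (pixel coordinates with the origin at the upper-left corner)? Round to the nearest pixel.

1223/1822 > 2/3, so the 2:3 crop keeps the full height 1822 and trims width to 1822 × 2/3 = 1214.67 px.
Left offset = (1223 − 1214.67)/2 = 4.17 px; top offset = 0.
Upper-right is two-thirds across and one-third down within the crop:
x = 4.17 + 2 × 1214.67/3 ≈ 814; y = 0.00 + 1 × 1822.00/3 ≈ 607.

x = 814 px, y = 607 px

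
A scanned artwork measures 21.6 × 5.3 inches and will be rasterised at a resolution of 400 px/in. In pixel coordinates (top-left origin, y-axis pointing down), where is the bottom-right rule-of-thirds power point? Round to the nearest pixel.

(5760, 1413)

In pixels the canvas is 21.6 × 400 = 8640 wide and 5.3 × 400 = 2120 tall.
The bottom-right point is two-thirds across and two-thirds down:
x = 2 × 8640/3 ≈ 5760; y = 2 × 2120/3 ≈ 1413.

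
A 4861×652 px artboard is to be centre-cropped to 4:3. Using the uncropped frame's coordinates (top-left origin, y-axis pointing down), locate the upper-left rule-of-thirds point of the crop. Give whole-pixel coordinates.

4861/652 > 4/3, so the 4:3 crop keeps the full height 652 and trims width to 652 × 4/3 = 869.33 px.
Left offset = (4861 − 869.33)/2 = 1995.83 px; top offset = 0.
Upper-left is one-third across and one-third down within the crop:
x = 1995.83 + 1 × 869.33/3 ≈ 2286; y = 0.00 + 1 × 652.00/3 ≈ 217.

x = 2286 px, y = 217 px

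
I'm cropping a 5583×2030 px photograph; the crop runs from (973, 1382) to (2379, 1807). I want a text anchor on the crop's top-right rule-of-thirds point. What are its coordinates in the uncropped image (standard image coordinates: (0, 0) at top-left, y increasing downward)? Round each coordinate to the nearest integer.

Crop width = 2379 − 973 = 1406 px; one third is 468.67 px.
Crop height = 1807 − 1382 = 425 px; one third is 141.67 px.
The top-right point is two-thirds across and one-third down within the crop:
x = 973 + 2 × 468.67 ≈ 1910; y = 1382 + 1 × 141.67 ≈ 1524.

(1910, 1524)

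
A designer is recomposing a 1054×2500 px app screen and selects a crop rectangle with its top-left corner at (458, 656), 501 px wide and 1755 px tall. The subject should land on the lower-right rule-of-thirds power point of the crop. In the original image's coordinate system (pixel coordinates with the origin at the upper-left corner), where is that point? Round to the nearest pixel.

(792, 1826)

One third of the crop width 501 is 167.00 px.
One third of the crop height 1755 is 585.00 px.
The lower-right point is two-thirds across and two-thirds down within the crop:
x = 458 + 2 × 167.00 ≈ 792; y = 656 + 2 × 585.00 ≈ 1826.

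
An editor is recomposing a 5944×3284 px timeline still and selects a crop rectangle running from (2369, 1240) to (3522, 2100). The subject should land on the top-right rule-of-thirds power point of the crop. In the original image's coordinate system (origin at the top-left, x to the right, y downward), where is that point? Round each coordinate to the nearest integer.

(3138, 1527)

Crop width = 3522 − 2369 = 1153 px; one third is 384.33 px.
Crop height = 2100 − 1240 = 860 px; one third is 286.67 px.
The top-right point is two-thirds across and one-third down within the crop:
x = 2369 + 2 × 384.33 ≈ 3138; y = 1240 + 1 × 286.67 ≈ 1527.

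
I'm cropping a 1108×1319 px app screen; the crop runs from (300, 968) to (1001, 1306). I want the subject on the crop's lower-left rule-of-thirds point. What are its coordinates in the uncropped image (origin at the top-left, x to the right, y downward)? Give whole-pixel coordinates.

Crop width = 1001 − 300 = 701 px; one third is 233.67 px.
Crop height = 1306 − 968 = 338 px; one third is 112.67 px.
The lower-left point is one-third across and two-thirds down within the crop:
x = 300 + 1 × 233.67 ≈ 534; y = 968 + 2 × 112.67 ≈ 1193.

(534, 1193)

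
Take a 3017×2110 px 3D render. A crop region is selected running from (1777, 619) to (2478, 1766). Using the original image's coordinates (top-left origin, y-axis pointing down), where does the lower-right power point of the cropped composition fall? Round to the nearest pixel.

Crop width = 2478 − 1777 = 701 px; one third is 233.67 px.
Crop height = 1766 − 619 = 1147 px; one third is 382.33 px.
The lower-right point is two-thirds across and two-thirds down within the crop:
x = 1777 + 2 × 233.67 ≈ 2244; y = 619 + 2 × 382.33 ≈ 1384.

x = 2244 px, y = 1384 px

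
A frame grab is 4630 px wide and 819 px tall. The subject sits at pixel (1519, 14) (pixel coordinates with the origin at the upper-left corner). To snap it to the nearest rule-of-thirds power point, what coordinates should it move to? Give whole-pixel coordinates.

x = 1543 px, y = 273 px

Third lines: x ∈ {1543, 3087}, y ∈ {273, 546}.
1519 is closer to x = 1543; 14 is closer to y = 273.
So the nearest intersection is the upper-left power point.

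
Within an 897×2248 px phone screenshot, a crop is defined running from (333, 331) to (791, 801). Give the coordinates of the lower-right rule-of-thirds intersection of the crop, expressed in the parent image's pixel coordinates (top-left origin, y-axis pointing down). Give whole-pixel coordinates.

(638, 644)

Crop width = 791 − 333 = 458 px; one third is 152.67 px.
Crop height = 801 − 331 = 470 px; one third is 156.67 px.
The lower-right point is two-thirds across and two-thirds down within the crop:
x = 333 + 2 × 152.67 ≈ 638; y = 331 + 2 × 156.67 ≈ 644.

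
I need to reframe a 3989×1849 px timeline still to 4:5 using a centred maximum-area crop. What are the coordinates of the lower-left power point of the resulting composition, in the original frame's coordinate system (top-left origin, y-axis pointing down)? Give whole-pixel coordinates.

3989/1849 > 4/5, so the 4:5 crop keeps the full height 1849 and trims width to 1849 × 4/5 = 1479.20 px.
Left offset = (3989 − 1479.20)/2 = 1254.90 px; top offset = 0.
Lower-left is one-third across and two-thirds down within the crop:
x = 1254.90 + 1 × 1479.20/3 ≈ 1748; y = 0.00 + 2 × 1849.00/3 ≈ 1233.

x = 1748 px, y = 1233 px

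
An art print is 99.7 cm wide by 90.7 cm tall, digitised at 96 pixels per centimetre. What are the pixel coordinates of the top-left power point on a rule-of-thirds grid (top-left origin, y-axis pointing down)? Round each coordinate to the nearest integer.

In pixels the canvas is 99.7 × 96 = 9571.2 wide and 90.7 × 96 = 8707.2 tall.
The top-left point is one-third across and one-third down:
x = 1 × 9571.2/3 ≈ 3190; y = 1 × 8707.2/3 ≈ 2902.

(3190, 2902)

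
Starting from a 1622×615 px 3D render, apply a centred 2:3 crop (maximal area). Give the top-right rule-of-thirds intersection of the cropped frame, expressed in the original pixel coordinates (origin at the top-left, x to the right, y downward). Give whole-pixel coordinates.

1622/615 > 2/3, so the 2:3 crop keeps the full height 615 and trims width to 615 × 2/3 = 410.00 px.
Left offset = (1622 − 410.00)/2 = 606.00 px; top offset = 0.
Top-right is two-thirds across and one-third down within the crop:
x = 606.00 + 2 × 410.00/3 ≈ 879; y = 0.00 + 1 × 615.00/3 ≈ 205.

x = 879 px, y = 205 px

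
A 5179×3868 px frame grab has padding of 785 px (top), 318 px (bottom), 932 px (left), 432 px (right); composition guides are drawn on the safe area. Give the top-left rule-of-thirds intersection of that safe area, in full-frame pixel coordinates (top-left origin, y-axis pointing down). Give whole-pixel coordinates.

Content width = 5179 − 932 − 432 = 3815 px; content height = 3868 − 785 − 318 = 2765 px.
Top-left is one-third across and one-third down within the safe area.
x = 932 + 1 × 3815/3 = 932 + 1271.67 ≈ 2204
y = 785 + 1 × 2765/3 = 785 + 921.67 ≈ 1707

(2204, 1707)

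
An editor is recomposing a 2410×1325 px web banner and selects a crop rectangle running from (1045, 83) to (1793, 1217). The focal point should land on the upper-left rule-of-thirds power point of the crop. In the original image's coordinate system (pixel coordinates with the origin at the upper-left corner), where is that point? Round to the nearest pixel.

x = 1294 px, y = 461 px

Crop width = 1793 − 1045 = 748 px; one third is 249.33 px.
Crop height = 1217 − 83 = 1134 px; one third is 378.00 px.
The upper-left point is one-third across and one-third down within the crop:
x = 1045 + 1 × 249.33 ≈ 1294; y = 83 + 1 × 378.00 ≈ 461.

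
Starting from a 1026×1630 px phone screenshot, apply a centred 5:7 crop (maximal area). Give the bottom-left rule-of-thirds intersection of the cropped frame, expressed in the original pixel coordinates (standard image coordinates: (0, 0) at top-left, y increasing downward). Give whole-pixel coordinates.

1026/1630 < 5/7, so the 5:7 crop keeps the full width 1026 and trims height to 1026 × 7/5 = 1436.40 px.
Top offset = (1630 − 1436.40)/2 = 96.80 px; left offset = 0.
Bottom-left is one-third across and two-thirds down within the crop:
x = 0.00 + 1 × 1026.00/3 ≈ 342; y = 96.80 + 2 × 1436.40/3 ≈ 1054.

(342, 1054)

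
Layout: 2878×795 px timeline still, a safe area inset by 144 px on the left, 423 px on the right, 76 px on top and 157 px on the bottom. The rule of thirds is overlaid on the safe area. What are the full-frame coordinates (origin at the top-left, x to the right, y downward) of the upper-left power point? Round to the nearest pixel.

x = 914 px, y = 263 px

Content width = 2878 − 144 − 423 = 2311 px; content height = 795 − 76 − 157 = 562 px.
Upper-left is one-third across and one-third down within the safe area.
x = 144 + 1 × 2311/3 = 144 + 770.33 ≈ 914
y = 76 + 1 × 562/3 = 76 + 187.33 ≈ 263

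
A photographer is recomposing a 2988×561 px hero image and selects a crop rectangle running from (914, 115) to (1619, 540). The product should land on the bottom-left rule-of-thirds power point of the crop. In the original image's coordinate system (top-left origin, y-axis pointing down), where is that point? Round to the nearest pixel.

x = 1149 px, y = 398 px

Crop width = 1619 − 914 = 705 px; one third is 235.00 px.
Crop height = 540 − 115 = 425 px; one third is 141.67 px.
The bottom-left point is one-third across and two-thirds down within the crop:
x = 914 + 1 × 235.00 ≈ 1149; y = 115 + 2 × 141.67 ≈ 398.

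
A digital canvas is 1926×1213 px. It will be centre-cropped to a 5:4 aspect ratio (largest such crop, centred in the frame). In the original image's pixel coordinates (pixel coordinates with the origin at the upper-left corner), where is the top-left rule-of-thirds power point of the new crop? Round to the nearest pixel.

x = 710 px, y = 404 px

1926/1213 > 5/4, so the 5:4 crop keeps the full height 1213 and trims width to 1213 × 5/4 = 1516.25 px.
Left offset = (1926 − 1516.25)/2 = 204.88 px; top offset = 0.
Top-left is one-third across and one-third down within the crop:
x = 204.88 + 1 × 1516.25/3 ≈ 710; y = 0.00 + 1 × 1213.00/3 ≈ 404.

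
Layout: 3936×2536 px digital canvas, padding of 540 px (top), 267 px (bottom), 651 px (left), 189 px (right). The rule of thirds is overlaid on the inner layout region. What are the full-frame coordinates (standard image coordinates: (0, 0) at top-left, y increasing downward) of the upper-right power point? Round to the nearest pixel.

Content width = 3936 − 651 − 189 = 3096 px; content height = 2536 − 540 − 267 = 1729 px.
Upper-right is two-thirds across and one-third down within the inner layout region.
x = 651 + 2 × 3096/3 = 651 + 2064.00 ≈ 2715
y = 540 + 1 × 1729/3 = 540 + 576.33 ≈ 1116

(2715, 1116)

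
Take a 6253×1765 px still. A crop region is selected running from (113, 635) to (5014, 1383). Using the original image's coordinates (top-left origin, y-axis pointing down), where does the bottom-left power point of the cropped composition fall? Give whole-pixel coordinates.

x = 1747 px, y = 1134 px

Crop width = 5014 − 113 = 4901 px; one third is 1633.67 px.
Crop height = 1383 − 635 = 748 px; one third is 249.33 px.
The bottom-left point is one-third across and two-thirds down within the crop:
x = 113 + 1 × 1633.67 ≈ 1747; y = 635 + 2 × 249.33 ≈ 1134.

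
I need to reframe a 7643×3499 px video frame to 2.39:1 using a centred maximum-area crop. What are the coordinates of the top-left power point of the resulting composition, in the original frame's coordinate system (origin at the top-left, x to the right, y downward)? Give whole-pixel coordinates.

7643/3499 < 2.39/1, so the 2.39:1 crop keeps the full width 7643 and trims height to 7643 × 1/2.39 = 3197.91 px.
Top offset = (3499 − 3197.91)/2 = 150.55 px; left offset = 0.
Top-left is one-third across and one-third down within the crop:
x = 0.00 + 1 × 7643.00/3 ≈ 2548; y = 150.55 + 1 × 3197.91/3 ≈ 1217.

(2548, 1217)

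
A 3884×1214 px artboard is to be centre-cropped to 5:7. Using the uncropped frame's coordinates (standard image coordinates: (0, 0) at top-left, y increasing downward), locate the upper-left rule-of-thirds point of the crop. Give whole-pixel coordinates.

3884/1214 > 5/7, so the 5:7 crop keeps the full height 1214 and trims width to 1214 × 5/7 = 867.14 px.
Left offset = (3884 − 867.14)/2 = 1508.43 px; top offset = 0.
Upper-left is one-third across and one-third down within the crop:
x = 1508.43 + 1 × 867.14/3 ≈ 1797; y = 0.00 + 1 × 1214.00/3 ≈ 405.

x = 1797 px, y = 405 px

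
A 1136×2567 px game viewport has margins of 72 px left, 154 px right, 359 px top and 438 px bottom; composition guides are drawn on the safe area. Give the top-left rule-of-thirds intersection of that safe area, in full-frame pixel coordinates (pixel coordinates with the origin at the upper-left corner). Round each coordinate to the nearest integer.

(375, 949)

Content width = 1136 − 72 − 154 = 910 px; content height = 2567 − 359 − 438 = 1770 px.
Top-left is one-third across and one-third down within the safe area.
x = 72 + 1 × 910/3 = 72 + 303.33 ≈ 375
y = 359 + 1 × 1770/3 = 359 + 590.00 ≈ 949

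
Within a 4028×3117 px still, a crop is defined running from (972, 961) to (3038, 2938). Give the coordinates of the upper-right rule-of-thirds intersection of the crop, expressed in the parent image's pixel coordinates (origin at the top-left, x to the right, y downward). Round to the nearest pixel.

(2349, 1620)

Crop width = 3038 − 972 = 2066 px; one third is 688.67 px.
Crop height = 2938 − 961 = 1977 px; one third is 659.00 px.
The upper-right point is two-thirds across and one-third down within the crop:
x = 972 + 2 × 688.67 ≈ 2349; y = 961 + 1 × 659.00 ≈ 1620.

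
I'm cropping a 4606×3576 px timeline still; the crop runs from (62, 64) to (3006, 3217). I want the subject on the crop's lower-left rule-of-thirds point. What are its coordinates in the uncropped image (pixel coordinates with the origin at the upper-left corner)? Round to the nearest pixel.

Crop width = 3006 − 62 = 2944 px; one third is 981.33 px.
Crop height = 3217 − 64 = 3153 px; one third is 1051.00 px.
The lower-left point is one-third across and two-thirds down within the crop:
x = 62 + 1 × 981.33 ≈ 1043; y = 64 + 2 × 1051.00 ≈ 2166.

x = 1043 px, y = 2166 px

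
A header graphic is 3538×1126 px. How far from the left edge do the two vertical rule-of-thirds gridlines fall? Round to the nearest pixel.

1179 px and 2359 px

3538 / 3 = 1179.33, so the vertical lines sit at one and two thirds of 3538.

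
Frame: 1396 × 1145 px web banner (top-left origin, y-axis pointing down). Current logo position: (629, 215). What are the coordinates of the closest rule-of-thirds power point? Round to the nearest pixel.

Third lines: x ∈ {465, 931}, y ∈ {382, 763}.
629 is closer to x = 465; 215 is closer to y = 382.
So the nearest intersection is the upper-left power point.

x = 465 px, y = 382 px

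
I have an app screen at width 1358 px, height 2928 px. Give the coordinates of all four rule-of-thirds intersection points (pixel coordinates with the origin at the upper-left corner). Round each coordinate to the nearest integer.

(453, 976), (905, 976), (453, 1952), (905, 1952)

One third of 1358 is 452.67; one third of 2928 is 976.
Vertical third lines at x = 453 and x = 905; horizontal third lines at y = 976 and y = 1952.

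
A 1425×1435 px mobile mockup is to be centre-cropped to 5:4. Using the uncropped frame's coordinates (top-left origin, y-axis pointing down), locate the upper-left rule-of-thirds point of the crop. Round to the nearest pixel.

1425/1435 < 5/4, so the 5:4 crop keeps the full width 1425 and trims height to 1425 × 4/5 = 1140.00 px.
Top offset = (1435 − 1140.00)/2 = 147.50 px; left offset = 0.
Upper-left is one-third across and one-third down within the crop:
x = 0.00 + 1 × 1425.00/3 ≈ 475; y = 147.50 + 1 × 1140.00/3 ≈ 528.

x = 475 px, y = 528 px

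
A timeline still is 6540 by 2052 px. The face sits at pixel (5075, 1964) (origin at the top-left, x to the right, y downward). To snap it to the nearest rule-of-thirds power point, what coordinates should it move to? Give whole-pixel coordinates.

x = 4360 px, y = 1368 px

Third lines: x ∈ {2180, 4360}, y ∈ {684, 1368}.
5075 is closer to x = 4360; 1964 is closer to y = 1368.
So the nearest intersection is the lower-right power point.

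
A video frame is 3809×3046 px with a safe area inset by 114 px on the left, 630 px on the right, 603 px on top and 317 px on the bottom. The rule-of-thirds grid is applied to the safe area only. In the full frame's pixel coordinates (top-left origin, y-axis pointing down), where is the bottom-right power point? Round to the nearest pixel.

Content width = 3809 − 114 − 630 = 3065 px; content height = 3046 − 603 − 317 = 2126 px.
Bottom-right is two-thirds across and two-thirds down within the safe area.
x = 114 + 2 × 3065/3 = 114 + 2043.33 ≈ 2157
y = 603 + 2 × 2126/3 = 603 + 1417.33 ≈ 2020

(2157, 2020)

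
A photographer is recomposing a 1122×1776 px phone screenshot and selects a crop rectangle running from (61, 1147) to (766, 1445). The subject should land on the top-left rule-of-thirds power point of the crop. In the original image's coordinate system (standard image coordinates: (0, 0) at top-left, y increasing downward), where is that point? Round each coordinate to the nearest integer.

Crop width = 766 − 61 = 705 px; one third is 235.00 px.
Crop height = 1445 − 1147 = 298 px; one third is 99.33 px.
The top-left point is one-third across and one-third down within the crop:
x = 61 + 1 × 235.00 ≈ 296; y = 1147 + 1 × 99.33 ≈ 1246.

x = 296 px, y = 1246 px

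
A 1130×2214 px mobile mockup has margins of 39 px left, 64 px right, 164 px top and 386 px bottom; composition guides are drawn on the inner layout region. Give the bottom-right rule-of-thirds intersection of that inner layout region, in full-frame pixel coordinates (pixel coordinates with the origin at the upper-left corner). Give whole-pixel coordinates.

x = 724 px, y = 1273 px

Content width = 1130 − 39 − 64 = 1027 px; content height = 2214 − 164 − 386 = 1664 px.
Bottom-right is two-thirds across and two-thirds down within the inner layout region.
x = 39 + 2 × 1027/3 = 39 + 684.67 ≈ 724
y = 164 + 2 × 1664/3 = 164 + 1109.33 ≈ 1273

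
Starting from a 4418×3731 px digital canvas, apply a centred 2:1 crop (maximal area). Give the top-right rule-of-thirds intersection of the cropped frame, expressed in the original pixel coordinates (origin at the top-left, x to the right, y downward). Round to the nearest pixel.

4418/3731 < 2/1, so the 2:1 crop keeps the full width 4418 and trims height to 4418 × 1/2 = 2209.00 px.
Top offset = (3731 − 2209.00)/2 = 761.00 px; left offset = 0.
Top-right is two-thirds across and one-third down within the crop:
x = 0.00 + 2 × 4418.00/3 ≈ 2945; y = 761.00 + 1 × 2209.00/3 ≈ 1497.

(2945, 1497)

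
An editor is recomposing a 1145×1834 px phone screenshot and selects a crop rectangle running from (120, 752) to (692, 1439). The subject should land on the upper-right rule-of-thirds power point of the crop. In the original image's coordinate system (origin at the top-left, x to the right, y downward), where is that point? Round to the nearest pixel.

Crop width = 692 − 120 = 572 px; one third is 190.67 px.
Crop height = 1439 − 752 = 687 px; one third is 229.00 px.
The upper-right point is two-thirds across and one-third down within the crop:
x = 120 + 2 × 190.67 ≈ 501; y = 752 + 1 × 229.00 ≈ 981.

(501, 981)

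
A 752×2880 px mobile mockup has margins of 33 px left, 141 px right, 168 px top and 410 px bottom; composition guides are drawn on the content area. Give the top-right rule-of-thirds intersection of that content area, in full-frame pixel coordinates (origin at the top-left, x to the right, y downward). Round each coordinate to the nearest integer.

Content width = 752 − 33 − 141 = 578 px; content height = 2880 − 168 − 410 = 2302 px.
Top-right is two-thirds across and one-third down within the content area.
x = 33 + 2 × 578/3 = 33 + 385.33 ≈ 418
y = 168 + 1 × 2302/3 = 168 + 767.33 ≈ 935

x = 418 px, y = 935 px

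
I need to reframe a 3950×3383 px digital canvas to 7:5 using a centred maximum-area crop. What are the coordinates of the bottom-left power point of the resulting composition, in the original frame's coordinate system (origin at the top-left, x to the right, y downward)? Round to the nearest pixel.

(1317, 2162)

3950/3383 < 7/5, so the 7:5 crop keeps the full width 3950 and trims height to 3950 × 5/7 = 2821.43 px.
Top offset = (3383 − 2821.43)/2 = 280.79 px; left offset = 0.
Bottom-left is one-third across and two-thirds down within the crop:
x = 0.00 + 1 × 3950.00/3 ≈ 1317; y = 280.79 + 2 × 2821.43/3 ≈ 2162.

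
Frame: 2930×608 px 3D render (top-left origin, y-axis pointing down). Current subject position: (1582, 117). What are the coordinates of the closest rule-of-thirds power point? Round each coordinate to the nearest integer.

Third lines: x ∈ {977, 1953}, y ∈ {203, 405}.
1582 is closer to x = 1953; 117 is closer to y = 203.
So the nearest intersection is the upper-right power point.

(1953, 203)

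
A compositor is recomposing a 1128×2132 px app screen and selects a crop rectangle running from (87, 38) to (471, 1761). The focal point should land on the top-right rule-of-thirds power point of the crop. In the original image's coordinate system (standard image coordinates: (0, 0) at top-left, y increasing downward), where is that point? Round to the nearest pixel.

Crop width = 471 − 87 = 384 px; one third is 128.00 px.
Crop height = 1761 − 38 = 1723 px; one third is 574.33 px.
The top-right point is two-thirds across and one-third down within the crop:
x = 87 + 2 × 128.00 ≈ 343; y = 38 + 1 × 574.33 ≈ 612.

x = 343 px, y = 612 px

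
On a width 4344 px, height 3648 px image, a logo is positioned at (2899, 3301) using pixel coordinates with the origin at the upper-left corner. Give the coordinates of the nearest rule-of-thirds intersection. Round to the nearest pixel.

Third lines: x ∈ {1448, 2896}, y ∈ {1216, 2432}.
2899 is closer to x = 2896; 3301 is closer to y = 2432.
So the nearest intersection is the lower-right power point.

x = 2896 px, y = 2432 px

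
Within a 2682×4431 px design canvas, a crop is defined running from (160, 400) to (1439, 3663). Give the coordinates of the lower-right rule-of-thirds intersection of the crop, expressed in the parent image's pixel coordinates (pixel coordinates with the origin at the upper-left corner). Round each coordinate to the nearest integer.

x = 1013 px, y = 2575 px

Crop width = 1439 − 160 = 1279 px; one third is 426.33 px.
Crop height = 3663 − 400 = 3263 px; one third is 1087.67 px.
The lower-right point is two-thirds across and two-thirds down within the crop:
x = 160 + 2 × 426.33 ≈ 1013; y = 400 + 2 × 1087.67 ≈ 2575.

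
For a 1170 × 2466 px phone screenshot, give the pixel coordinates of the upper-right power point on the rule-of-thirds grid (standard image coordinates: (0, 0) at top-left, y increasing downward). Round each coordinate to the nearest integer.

x = 780 px, y = 822 px

The upper-right point sits two-thirds of the way across and one-third of the way down.
x = 2 × 1170/3 ≈ 780; y = 1 × 2466/3 ≈ 822.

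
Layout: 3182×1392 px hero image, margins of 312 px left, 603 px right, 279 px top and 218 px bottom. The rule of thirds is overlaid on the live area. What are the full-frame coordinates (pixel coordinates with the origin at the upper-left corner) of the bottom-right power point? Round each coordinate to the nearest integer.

Content width = 3182 − 312 − 603 = 2267 px; content height = 1392 − 279 − 218 = 895 px.
Bottom-right is two-thirds across and two-thirds down within the live area.
x = 312 + 2 × 2267/3 = 312 + 1511.33 ≈ 1823
y = 279 + 2 × 895/3 = 279 + 596.67 ≈ 876

x = 1823 px, y = 876 px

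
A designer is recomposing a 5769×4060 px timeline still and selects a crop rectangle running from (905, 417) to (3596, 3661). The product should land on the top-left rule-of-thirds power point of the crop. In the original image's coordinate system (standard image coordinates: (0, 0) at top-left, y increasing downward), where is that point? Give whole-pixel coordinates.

Crop width = 3596 − 905 = 2691 px; one third is 897.00 px.
Crop height = 3661 − 417 = 3244 px; one third is 1081.33 px.
The top-left point is one-third across and one-third down within the crop:
x = 905 + 1 × 897.00 ≈ 1802; y = 417 + 1 × 1081.33 ≈ 1498.

x = 1802 px, y = 1498 px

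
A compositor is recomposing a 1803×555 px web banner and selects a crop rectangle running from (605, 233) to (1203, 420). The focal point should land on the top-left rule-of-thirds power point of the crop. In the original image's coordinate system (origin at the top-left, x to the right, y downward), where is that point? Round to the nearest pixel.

Crop width = 1203 − 605 = 598 px; one third is 199.33 px.
Crop height = 420 − 233 = 187 px; one third is 62.33 px.
The top-left point is one-third across and one-third down within the crop:
x = 605 + 1 × 199.33 ≈ 804; y = 233 + 1 × 62.33 ≈ 295.

x = 804 px, y = 295 px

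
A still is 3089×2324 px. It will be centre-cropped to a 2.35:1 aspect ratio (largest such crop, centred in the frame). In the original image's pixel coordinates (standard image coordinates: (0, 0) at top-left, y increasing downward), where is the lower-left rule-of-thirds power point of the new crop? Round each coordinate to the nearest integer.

3089/2324 < 2.35/1, so the 2.35:1 crop keeps the full width 3089 and trims height to 3089 × 1/2.35 = 1314.47 px.
Top offset = (2324 − 1314.47)/2 = 504.77 px; left offset = 0.
Lower-left is one-third across and two-thirds down within the crop:
x = 0.00 + 1 × 3089.00/3 ≈ 1030; y = 504.77 + 2 × 1314.47/3 ≈ 1381.

(1030, 1381)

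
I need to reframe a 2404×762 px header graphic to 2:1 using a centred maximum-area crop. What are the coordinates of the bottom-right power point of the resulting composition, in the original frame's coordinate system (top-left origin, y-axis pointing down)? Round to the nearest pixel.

x = 1456 px, y = 508 px

2404/762 > 2/1, so the 2:1 crop keeps the full height 762 and trims width to 762 × 2/1 = 1524.00 px.
Left offset = (2404 − 1524.00)/2 = 440.00 px; top offset = 0.
Bottom-right is two-thirds across and two-thirds down within the crop:
x = 440.00 + 2 × 1524.00/3 ≈ 1456; y = 0.00 + 2 × 762.00/3 ≈ 508.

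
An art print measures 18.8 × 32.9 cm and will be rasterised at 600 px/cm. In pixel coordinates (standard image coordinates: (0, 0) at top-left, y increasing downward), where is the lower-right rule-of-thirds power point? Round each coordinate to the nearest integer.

x = 7520 px, y = 13160 px

In pixels the canvas is 18.8 × 600 = 11280 wide and 32.9 × 600 = 19740 tall.
The lower-right point is two-thirds across and two-thirds down:
x = 2 × 11280/3 ≈ 7520; y = 2 × 19740/3 ≈ 13160.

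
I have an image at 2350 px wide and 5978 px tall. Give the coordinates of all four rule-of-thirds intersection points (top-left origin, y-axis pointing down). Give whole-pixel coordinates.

One third of 2350 is 783.33; one third of 5978 is 1992.67.
Vertical third lines at x = 783 and x = 1567; horizontal third lines at y = 1993 and y = 3985.

(783, 1993), (1567, 1993), (783, 3985), (1567, 3985)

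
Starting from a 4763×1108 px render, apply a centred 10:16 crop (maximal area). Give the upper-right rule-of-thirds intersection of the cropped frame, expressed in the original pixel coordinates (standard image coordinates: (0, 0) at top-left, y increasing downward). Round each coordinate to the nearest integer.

4763/1108 > 10/16, so the 10:16 crop keeps the full height 1108 and trims width to 1108 × 10/16 = 692.50 px.
Left offset = (4763 − 692.50)/2 = 2035.25 px; top offset = 0.
Upper-right is two-thirds across and one-third down within the crop:
x = 2035.25 + 2 × 692.50/3 ≈ 2497; y = 0.00 + 1 × 1108.00/3 ≈ 369.

(2497, 369)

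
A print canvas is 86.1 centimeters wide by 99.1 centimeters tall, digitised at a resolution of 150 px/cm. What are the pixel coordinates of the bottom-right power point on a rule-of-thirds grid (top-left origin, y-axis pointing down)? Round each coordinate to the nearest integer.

x = 8610 px, y = 9910 px

In pixels the canvas is 86.1 × 150 = 12915 wide and 99.1 × 150 = 14865 tall.
The bottom-right point is two-thirds across and two-thirds down:
x = 2 × 12915/3 ≈ 8610; y = 2 × 14865/3 ≈ 9910.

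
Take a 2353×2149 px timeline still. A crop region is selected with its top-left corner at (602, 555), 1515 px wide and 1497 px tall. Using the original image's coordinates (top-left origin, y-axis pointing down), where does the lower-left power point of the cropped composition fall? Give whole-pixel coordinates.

One third of the crop width 1515 is 505.00 px.
One third of the crop height 1497 is 499.00 px.
The lower-left point is one-third across and two-thirds down within the crop:
x = 602 + 1 × 505.00 ≈ 1107; y = 555 + 2 × 499.00 ≈ 1553.

(1107, 1553)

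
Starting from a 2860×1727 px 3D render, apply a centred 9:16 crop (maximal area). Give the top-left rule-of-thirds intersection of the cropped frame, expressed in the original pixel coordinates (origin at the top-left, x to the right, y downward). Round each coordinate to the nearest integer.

x = 1268 px, y = 576 px

2860/1727 > 9/16, so the 9:16 crop keeps the full height 1727 and trims width to 1727 × 9/16 = 971.44 px.
Left offset = (2860 − 971.44)/2 = 944.28 px; top offset = 0.
Top-left is one-third across and one-third down within the crop:
x = 944.28 + 1 × 971.44/3 ≈ 1268; y = 0.00 + 1 × 1727.00/3 ≈ 576.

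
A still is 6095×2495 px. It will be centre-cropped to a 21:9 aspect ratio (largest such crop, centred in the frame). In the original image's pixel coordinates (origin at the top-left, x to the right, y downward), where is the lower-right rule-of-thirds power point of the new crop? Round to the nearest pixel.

x = 4018 px, y = 1663 px

6095/2495 > 21/9, so the 21:9 crop keeps the full height 2495 and trims width to 2495 × 21/9 = 5821.67 px.
Left offset = (6095 − 5821.67)/2 = 136.67 px; top offset = 0.
Lower-right is two-thirds across and two-thirds down within the crop:
x = 136.67 + 2 × 5821.67/3 ≈ 4018; y = 0.00 + 2 × 2495.00/3 ≈ 1663.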